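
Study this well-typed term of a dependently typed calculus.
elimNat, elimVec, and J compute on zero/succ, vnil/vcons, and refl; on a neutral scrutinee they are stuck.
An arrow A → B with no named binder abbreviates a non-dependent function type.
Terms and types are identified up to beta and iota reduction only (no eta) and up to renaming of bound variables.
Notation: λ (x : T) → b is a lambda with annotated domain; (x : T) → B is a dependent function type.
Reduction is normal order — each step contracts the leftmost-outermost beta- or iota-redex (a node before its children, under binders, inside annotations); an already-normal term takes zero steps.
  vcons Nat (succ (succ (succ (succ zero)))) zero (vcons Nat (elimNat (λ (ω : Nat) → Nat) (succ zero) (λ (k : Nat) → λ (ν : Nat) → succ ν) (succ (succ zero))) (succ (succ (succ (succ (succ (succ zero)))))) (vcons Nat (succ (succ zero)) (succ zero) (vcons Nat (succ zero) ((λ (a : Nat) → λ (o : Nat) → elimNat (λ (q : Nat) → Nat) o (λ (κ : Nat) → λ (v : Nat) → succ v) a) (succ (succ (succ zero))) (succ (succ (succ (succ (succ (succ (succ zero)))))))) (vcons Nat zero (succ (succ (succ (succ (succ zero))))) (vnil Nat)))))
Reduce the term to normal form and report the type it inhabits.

normal form:
  vcons Nat (succ (succ (succ (succ zero)))) zero (vcons Nat (succ (succ (succ zero))) (succ (succ (succ (succ (succ (succ zero)))))) (vcons Nat (succ (succ zero)) (succ zero) (vcons Nat (succ zero) (succ (succ (succ (succ (succ (succ (succ (succ (succ (succ zero)))))))))) (vcons Nat zero (succ (succ (succ (succ (succ zero))))) (vnil Nat)))))
the term's type:
  Vec Nat (succ (succ (succ (succ (succ zero)))))
observation: contracting an elimNat iota-redex first, the term normalizes in 19 steps.


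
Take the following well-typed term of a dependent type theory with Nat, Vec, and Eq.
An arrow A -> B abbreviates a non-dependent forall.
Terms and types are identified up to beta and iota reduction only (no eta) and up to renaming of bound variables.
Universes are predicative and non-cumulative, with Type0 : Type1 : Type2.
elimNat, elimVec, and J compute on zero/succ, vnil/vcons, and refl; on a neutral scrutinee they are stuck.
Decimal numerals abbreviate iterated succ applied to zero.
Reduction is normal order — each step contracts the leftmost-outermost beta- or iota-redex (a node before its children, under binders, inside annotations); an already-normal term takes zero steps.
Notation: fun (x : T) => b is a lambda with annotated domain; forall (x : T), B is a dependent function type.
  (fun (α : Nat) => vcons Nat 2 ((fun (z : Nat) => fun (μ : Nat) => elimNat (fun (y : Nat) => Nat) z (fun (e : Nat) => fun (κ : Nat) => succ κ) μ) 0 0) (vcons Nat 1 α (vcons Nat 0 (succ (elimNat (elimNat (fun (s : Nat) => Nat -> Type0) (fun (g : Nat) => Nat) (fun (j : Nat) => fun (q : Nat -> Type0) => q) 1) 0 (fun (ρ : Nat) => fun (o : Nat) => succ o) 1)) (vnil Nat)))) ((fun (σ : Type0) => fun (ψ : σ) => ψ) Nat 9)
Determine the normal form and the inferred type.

resulting normal form:
  vcons Nat 2 0 (vcons Nat 1 9 (vcons Nat 0 2 (vnil Nat)))
inferred type:
  Vec Nat 3
observation: contracting a beta-redex first, the term normalizes in 10 steps.


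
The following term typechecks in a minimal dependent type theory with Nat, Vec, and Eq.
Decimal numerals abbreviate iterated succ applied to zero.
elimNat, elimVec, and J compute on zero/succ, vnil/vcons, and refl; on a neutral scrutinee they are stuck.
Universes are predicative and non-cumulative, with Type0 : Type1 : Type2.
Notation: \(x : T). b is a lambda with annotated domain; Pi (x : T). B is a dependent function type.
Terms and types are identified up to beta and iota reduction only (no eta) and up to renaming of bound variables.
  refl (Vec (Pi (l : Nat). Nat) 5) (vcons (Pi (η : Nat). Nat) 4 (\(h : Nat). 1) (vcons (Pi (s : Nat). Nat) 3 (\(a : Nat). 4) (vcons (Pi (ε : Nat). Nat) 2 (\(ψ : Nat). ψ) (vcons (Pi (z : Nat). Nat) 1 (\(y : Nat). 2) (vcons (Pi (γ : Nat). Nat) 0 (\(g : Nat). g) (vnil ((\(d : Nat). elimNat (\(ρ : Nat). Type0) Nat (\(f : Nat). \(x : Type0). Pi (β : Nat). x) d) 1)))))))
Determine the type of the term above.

inferred type:
  Eq (Vec (Pi (l : Nat). Nat) 5) (vcons (Pi (η : Nat). Nat) 4 (\(h : Nat). 1) (vcons (Pi (s : Nat). Nat) 3 (\(a : Nat). 4) (vcons (Pi (ε : Nat). Nat) 2 (\(ψ : Nat). ψ) (vcons (Pi (z : Nat). Nat) 1 (\(y : Nat). 2) (vcons (Pi (γ : Nat). Nat) 0 (\(g : Nat). g) (vnil (Pi (d : Nat). Nat))))))) (vcons (Pi (ρ : Nat). Nat) 4 (\(f : Nat). 1) (vcons (Pi (x : Nat). Nat) 3 (\(β : Nat). 4) (vcons (Pi (c : Nat). Nat) 2 (\(b : Nat). b) (vcons (Pi (k : Nat). Nat) 1 (\(o : Nat). 2) (vcons (Pi (w : Nat). Nat) 0 (\(ξ : Nat). ξ) (vnil (Pi (α : Nat). Nat)))))))


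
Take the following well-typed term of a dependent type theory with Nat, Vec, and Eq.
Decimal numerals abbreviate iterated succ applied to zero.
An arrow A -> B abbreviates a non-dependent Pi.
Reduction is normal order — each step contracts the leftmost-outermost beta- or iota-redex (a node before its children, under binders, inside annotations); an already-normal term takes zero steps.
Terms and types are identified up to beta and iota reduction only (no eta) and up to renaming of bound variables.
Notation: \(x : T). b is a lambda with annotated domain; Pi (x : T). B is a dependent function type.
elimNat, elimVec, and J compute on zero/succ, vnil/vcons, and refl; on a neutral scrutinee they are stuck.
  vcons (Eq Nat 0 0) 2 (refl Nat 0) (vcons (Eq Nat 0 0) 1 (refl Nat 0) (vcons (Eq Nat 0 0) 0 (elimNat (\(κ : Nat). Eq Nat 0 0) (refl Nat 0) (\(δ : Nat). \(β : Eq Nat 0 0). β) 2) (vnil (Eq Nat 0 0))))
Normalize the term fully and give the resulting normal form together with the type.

resulting normal form:
  vcons (Eq Nat 0 0) 2 (refl Nat 0) (vcons (Eq Nat 0 0) 1 (refl Nat 0) (vcons (Eq Nat 0 0) 0 (refl Nat 0) (vnil (Eq Nat 0 0))))
the term's type:
  Vec (Eq Nat 0 0) 3


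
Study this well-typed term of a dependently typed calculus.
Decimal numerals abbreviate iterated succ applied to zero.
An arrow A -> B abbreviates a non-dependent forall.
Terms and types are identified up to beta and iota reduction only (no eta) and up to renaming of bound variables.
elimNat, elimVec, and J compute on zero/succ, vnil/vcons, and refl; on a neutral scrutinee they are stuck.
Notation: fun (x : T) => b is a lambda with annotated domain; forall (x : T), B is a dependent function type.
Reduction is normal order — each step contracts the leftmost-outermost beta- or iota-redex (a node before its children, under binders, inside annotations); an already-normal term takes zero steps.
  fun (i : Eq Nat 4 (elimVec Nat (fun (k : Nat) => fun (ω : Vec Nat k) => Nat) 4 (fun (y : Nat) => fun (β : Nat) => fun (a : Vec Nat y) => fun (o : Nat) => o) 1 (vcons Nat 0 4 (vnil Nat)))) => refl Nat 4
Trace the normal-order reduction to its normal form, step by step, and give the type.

normal-order reduction:
  fun (i : Eq Nat 4 (elimVec Nat (fun (k : Nat) => fun (ω : Vec Nat k) => Nat) 4 (fun (y : Nat) => fun (β : Nat) => fun (a : Vec Nat y) => fun (o : Nat) => o) 1 (vcons Nat 0 4 (vnil Nat)))) => refl Nat 4
  ~> fun (i : Eq Nat 4 ((fun (k : Nat) => fun (ω : Nat) => fun (y : Vec Nat k) => fun (β : Nat) => β) 0 4 (vnil Nat) (elimVec Nat (fun (a : Nat) => fun (o : Vec Nat a) => Nat) 4 (fun (e : Nat) => fun (g : Nat) => fun (ξ : Vec Nat e) => fun (f : Nat) => f) 0 (vnil Nat)))) => refl Nat 4
  ~> fun (i : Eq Nat 4 ((fun (k : Nat) => fun (ω : Vec Nat 0) => fun (y : Nat) => y) 4 (vnil Nat) (elimVec Nat (fun (β : Nat) => fun (a : Vec Nat β) => Nat) 4 (fun (o : Nat) => fun (e : Nat) => fun (g : Vec Nat o) => fun (ξ : Nat) => ξ) 0 (vnil Nat)))) => refl Nat 4
  ~> fun (i : Eq Nat 4 ((fun (k : Vec Nat 0) => fun (ω : Nat) => ω) (vnil Nat) (elimVec Nat (fun (y : Nat) => fun (β : Vec Nat y) => Nat) 4 (fun (a : Nat) => fun (o : Nat) => fun (e : Vec Nat a) => fun (g : Nat) => g) 0 (vnil Nat)))) => refl Nat 4
  ~> fun (i : Eq Nat 4 ((fun (k : Nat) => k) (elimVec Nat (fun (ω : Nat) => fun (y : Vec Nat ω) => Nat) 4 (fun (β : Nat) => fun (a : Nat) => fun (o : Vec Nat β) => fun (e : Nat) => e) 0 (vnil Nat)))) => refl Nat 4
  ~> fun (i : Eq Nat 4 (elimVec Nat (fun (k : Nat) => fun (ω : Vec Nat k) => Nat) 4 (fun (y : Nat) => fun (β : Nat) => fun (a : Vec Nat y) => fun (o : Nat) => o) 0 (vnil Nat))) => refl Nat 4
  ~> fun (i : Eq Nat 4 4) => refl Nat 4
type:
  Eq Nat 4 4 -> Eq Nat 4 4


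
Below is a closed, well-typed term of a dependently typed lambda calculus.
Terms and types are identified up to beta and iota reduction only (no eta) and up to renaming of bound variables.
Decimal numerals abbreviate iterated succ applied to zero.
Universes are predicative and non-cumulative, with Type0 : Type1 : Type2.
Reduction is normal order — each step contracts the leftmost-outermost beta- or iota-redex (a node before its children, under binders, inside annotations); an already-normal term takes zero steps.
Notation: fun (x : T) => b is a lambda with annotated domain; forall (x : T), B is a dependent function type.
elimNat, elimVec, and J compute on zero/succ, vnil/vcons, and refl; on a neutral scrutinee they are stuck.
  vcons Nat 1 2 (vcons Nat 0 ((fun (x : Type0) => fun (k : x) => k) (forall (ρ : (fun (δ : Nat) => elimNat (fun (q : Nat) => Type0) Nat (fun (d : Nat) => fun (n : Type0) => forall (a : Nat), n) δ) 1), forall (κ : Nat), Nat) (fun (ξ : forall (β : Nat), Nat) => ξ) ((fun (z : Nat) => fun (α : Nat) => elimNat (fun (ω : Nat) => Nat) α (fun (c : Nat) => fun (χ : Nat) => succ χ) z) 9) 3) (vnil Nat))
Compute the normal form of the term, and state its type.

normal form:
  vcons Nat 1 2 (vcons Nat 0 12 (vnil Nat))
the term's type:
  Vec Nat 2


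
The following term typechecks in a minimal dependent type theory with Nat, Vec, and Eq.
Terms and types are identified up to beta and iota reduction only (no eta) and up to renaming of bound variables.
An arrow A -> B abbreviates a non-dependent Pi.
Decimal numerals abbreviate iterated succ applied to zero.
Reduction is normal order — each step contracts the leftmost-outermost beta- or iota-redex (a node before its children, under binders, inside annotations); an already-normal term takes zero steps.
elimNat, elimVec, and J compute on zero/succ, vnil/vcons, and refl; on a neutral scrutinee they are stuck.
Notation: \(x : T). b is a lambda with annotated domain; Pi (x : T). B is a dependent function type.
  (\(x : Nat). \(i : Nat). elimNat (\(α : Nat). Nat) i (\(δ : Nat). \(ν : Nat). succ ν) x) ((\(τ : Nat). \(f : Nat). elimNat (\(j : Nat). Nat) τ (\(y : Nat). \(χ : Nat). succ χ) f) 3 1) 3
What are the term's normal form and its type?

resulting normal form:
  7
the term's type:
  Nat


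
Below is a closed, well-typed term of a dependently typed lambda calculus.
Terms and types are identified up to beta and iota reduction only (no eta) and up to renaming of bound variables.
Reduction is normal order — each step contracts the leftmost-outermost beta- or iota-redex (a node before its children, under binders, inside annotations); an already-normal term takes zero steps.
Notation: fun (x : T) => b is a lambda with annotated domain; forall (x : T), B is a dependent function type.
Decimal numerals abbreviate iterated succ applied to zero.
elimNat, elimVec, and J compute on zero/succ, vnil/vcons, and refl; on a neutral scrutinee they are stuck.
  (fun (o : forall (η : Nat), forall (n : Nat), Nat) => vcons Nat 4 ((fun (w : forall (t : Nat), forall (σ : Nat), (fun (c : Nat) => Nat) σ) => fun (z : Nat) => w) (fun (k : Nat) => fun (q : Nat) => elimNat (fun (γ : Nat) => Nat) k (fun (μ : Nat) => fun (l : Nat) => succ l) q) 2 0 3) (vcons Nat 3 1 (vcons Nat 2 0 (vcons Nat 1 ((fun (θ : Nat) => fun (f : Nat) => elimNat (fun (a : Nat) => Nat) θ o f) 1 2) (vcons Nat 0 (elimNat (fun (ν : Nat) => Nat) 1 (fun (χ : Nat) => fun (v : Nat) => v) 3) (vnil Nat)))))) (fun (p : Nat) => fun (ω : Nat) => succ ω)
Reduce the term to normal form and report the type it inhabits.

resulting normal form:
  vcons Nat 4 3 (vcons Nat 3 1 (vcons Nat 2 0 (vcons Nat 1 3 (vcons Nat 0 1 (vnil Nat)))))
the term's type:
  Vec Nat 5


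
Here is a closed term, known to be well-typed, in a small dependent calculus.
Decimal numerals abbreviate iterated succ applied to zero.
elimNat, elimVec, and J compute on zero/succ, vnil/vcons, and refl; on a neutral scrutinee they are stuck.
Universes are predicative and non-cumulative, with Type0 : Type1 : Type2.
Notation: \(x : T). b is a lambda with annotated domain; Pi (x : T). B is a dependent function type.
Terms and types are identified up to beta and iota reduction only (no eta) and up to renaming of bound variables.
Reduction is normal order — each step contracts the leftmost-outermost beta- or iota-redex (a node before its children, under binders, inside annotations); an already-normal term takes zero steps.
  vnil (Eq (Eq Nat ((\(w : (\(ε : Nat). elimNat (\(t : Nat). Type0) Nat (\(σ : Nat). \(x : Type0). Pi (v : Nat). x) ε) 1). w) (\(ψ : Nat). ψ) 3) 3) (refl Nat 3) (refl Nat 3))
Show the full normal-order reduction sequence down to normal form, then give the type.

normal-order reduction:
  vnil (Eq (Eq Nat ((\(w : (\(ε : Nat). elimNat (\(t : Nat). Type0) Nat (\(σ : Nat). \(x : Type0). Pi (v : Nat). x) ε) 1). w) (\(ψ : Nat). ψ) 3) 3) (refl Nat 3) (refl Nat 3))
  ~> vnil (Eq (Eq Nat ((\(w : Nat). w) 3) 3) (refl Nat 3) (refl Nat 3))
  ~> vnil (Eq (Eq Nat 3 3) (refl Nat 3) (refl Nat 3))
inferred type:
  Vec (Eq (Eq Nat 3 3) (refl Nat 3) (refl Nat 3)) 0


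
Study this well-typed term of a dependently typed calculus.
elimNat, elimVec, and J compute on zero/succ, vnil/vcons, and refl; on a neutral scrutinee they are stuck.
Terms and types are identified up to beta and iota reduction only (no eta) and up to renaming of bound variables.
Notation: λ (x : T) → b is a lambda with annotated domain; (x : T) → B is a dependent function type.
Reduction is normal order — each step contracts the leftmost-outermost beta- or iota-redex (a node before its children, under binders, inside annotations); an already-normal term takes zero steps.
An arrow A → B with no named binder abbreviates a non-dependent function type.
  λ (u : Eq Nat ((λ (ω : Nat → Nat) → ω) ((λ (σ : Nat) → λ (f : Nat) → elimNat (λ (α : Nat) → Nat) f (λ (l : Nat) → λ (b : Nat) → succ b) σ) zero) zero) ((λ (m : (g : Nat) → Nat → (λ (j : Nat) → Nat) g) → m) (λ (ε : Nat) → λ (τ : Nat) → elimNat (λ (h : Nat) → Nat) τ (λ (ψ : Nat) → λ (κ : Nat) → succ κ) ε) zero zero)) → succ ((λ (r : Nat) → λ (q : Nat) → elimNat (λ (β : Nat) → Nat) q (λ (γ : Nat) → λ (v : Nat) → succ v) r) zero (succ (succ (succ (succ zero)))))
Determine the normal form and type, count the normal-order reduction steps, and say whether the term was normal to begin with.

reduced normal form:
  λ (u : Eq Nat zero zero) → succ (succ (succ (succ (succ zero))))
inferred type:
  Eq Nat zero zero → Nat
normal-order step count: 11
term was already normal: no
first contracted redex: a beta-redex


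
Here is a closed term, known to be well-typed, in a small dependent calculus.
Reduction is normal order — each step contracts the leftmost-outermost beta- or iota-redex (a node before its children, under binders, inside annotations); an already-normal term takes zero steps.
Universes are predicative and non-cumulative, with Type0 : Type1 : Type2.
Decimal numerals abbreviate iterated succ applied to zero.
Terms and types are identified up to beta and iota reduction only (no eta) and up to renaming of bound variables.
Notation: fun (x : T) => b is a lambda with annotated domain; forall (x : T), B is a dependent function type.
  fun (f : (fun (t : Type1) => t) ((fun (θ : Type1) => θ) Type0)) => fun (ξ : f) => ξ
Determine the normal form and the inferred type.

reduced normal form:
  fun (f : Type0) => fun (t : f) => t
the term's type:
  forall (f : Type0), forall (t : f), f
observation: 2 normal-order steps separate the term from its normal form.


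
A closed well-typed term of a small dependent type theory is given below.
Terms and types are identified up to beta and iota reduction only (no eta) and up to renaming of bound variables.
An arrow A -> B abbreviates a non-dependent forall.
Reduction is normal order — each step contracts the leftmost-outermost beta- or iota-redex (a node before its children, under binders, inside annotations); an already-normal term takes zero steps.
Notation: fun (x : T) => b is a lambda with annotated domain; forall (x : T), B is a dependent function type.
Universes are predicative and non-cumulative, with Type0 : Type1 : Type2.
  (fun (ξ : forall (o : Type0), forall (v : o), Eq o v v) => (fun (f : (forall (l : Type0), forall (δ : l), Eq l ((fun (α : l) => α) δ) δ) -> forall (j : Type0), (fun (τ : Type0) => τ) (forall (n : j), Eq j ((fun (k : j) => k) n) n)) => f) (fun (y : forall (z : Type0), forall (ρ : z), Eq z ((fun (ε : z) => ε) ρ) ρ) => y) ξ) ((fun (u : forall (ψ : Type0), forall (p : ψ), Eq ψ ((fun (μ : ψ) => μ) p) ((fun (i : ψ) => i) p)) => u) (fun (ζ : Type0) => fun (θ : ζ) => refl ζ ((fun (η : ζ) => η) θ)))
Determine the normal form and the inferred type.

resulting normal form:
  fun (ξ : Type0) => fun (o : ξ) => refl ξ o
the term's type:
  forall (ξ : Type0), forall (o : ξ), Eq ξ o o
observation: normalization takes exactly 5 steps under the normal-order strategy.


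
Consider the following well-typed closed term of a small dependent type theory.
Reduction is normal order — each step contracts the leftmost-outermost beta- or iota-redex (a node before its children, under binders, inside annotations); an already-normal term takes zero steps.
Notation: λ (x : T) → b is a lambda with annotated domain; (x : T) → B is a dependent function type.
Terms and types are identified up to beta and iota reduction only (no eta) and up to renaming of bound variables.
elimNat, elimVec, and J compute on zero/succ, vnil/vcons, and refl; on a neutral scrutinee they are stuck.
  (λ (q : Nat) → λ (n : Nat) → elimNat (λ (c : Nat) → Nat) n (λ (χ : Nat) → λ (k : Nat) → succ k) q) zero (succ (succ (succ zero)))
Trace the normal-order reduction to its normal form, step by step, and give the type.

normal-order reduction:
  (λ (q : Nat) → λ (n : Nat) → elimNat (λ (c : Nat) → Nat) n (λ (χ : Nat) → λ (k : Nat) → succ k) q) zero (succ (succ (succ zero)))
  ~> (λ (q : Nat) → elimNat (λ (n : Nat) → Nat) q (λ (c : Nat) → λ (χ : Nat) → succ χ) zero) (succ (succ (succ zero)))
  ~> elimNat (λ (q : Nat) → Nat) (succ (succ (succ zero))) (λ (n : Nat) → λ (c : Nat) → succ c) zero
  ~> succ (succ (succ zero))
type:
  Nat


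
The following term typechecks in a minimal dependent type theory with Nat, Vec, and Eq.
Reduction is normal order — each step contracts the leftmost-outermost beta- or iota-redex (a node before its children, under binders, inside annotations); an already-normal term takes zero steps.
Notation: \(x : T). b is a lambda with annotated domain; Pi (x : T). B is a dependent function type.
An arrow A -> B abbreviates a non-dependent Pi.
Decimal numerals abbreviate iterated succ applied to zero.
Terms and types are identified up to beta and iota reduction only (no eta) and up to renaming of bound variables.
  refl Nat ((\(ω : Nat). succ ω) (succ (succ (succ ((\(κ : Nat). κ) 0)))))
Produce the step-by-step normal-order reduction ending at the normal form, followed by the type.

normal-order reduction sequence:
  refl Nat ((\(ω : Nat). succ ω) (succ (succ (succ ((\(κ : Nat). κ) 0)))))
  ~> refl Nat (succ (succ (succ (succ ((\(ω : Nat). ω) 0)))))
  ~> refl Nat 4
the term's type:
  Eq Nat 4 4


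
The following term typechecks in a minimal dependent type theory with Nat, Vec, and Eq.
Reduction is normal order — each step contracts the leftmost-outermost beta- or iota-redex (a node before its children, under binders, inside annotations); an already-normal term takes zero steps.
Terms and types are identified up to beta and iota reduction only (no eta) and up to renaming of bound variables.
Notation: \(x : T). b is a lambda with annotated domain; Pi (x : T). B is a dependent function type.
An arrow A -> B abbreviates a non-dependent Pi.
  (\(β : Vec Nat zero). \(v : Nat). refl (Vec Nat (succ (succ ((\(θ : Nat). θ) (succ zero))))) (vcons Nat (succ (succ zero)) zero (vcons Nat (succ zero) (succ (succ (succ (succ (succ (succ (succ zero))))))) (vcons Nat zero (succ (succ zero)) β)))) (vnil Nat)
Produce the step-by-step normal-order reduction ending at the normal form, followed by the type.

reduction (normal order):
  (\(β : Vec Nat zero). \(v : Nat). refl (Vec Nat (succ (succ ((\(θ : Nat). θ) (succ zero))))) (vcons Nat (succ (succ zero)) zero (vcons Nat (succ zero) (succ (succ (succ (succ (succ (succ (succ zero))))))) (vcons Nat zero (succ (succ zero)) β)))) (vnil Nat)
  ~> \(β : Nat). refl (Vec Nat (succ (succ ((\(v : Nat). v) (succ zero))))) (vcons Nat (succ (succ zero)) zero (vcons Nat (succ zero) (succ (succ (succ (succ (succ (succ (succ zero))))))) (vcons Nat zero (succ (succ zero)) (vnil Nat))))
  ~> \(β : Nat). refl (Vec Nat (succ (succ (succ zero)))) (vcons Nat (succ (succ zero)) zero (vcons Nat (succ zero) (succ (succ (succ (succ (succ (succ (succ zero))))))) (vcons Nat zero (succ (succ zero)) (vnil Nat))))
inferred type:
  Nat -> Eq (Vec Nat (succ (succ (succ zero)))) (vcons Nat (succ (succ zero)) zero (vcons Nat (succ zero) (succ (succ (succ (succ (succ (succ (succ zero))))))) (vcons Nat zero (succ (succ zero)) (vnil Nat)))) (vcons Nat (succ (succ zero)) zero (vcons Nat (succ zero) (succ (succ (succ (succ (succ (succ (succ zero))))))) (vcons Nat zero (succ (succ zero)) (vnil Nat))))


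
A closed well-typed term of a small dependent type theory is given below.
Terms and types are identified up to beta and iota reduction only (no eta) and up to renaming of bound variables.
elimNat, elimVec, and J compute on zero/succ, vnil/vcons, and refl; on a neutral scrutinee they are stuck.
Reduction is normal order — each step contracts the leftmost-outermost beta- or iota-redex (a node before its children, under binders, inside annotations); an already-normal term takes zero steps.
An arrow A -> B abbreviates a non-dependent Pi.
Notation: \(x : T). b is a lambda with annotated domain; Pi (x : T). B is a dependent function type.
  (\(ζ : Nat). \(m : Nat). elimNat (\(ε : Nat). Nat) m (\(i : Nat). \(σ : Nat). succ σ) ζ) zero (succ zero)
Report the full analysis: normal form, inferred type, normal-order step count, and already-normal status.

resulting normal form:
  succ zero
inferred type:
  Nat
normal-order step count: 3
already normal: no
first redex: a beta-redex


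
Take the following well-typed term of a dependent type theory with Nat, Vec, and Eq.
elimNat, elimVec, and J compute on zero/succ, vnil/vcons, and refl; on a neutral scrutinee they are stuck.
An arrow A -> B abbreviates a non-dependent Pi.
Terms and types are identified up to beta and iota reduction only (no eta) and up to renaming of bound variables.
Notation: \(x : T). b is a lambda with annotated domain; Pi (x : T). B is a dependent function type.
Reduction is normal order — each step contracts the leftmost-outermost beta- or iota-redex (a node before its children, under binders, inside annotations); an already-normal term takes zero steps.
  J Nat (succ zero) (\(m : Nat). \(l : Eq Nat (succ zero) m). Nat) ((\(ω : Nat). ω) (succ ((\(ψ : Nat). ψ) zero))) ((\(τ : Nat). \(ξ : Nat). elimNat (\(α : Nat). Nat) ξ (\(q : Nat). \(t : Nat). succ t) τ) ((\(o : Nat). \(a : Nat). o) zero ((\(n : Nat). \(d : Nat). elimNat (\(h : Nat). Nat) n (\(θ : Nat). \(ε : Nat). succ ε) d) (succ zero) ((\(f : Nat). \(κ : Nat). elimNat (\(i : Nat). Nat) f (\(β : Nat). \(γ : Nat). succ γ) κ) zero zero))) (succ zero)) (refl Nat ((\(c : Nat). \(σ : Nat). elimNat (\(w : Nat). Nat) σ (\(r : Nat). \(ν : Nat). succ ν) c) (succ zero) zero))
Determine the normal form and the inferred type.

normal form:
  succ zero
the term's type:
  Nat
observation: 3 normal-order steps separate the term from its normal form.


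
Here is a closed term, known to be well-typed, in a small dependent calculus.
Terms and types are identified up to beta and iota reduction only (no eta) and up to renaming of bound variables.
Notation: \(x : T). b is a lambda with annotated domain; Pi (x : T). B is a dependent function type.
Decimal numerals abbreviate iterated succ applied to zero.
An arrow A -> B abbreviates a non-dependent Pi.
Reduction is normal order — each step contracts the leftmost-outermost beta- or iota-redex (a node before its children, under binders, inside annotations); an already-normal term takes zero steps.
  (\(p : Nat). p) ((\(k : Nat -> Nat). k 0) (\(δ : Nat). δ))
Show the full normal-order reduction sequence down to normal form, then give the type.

normal-order reduction:
  (\(p : Nat). p) ((\(k : Nat -> Nat). k 0) (\(δ : Nat). δ))
  ~> (\(p : Nat -> Nat). p 0) (\(k : Nat). k)
  ~> (\(p : Nat). p) 0
  ~> 0
inferred type:
  Nat


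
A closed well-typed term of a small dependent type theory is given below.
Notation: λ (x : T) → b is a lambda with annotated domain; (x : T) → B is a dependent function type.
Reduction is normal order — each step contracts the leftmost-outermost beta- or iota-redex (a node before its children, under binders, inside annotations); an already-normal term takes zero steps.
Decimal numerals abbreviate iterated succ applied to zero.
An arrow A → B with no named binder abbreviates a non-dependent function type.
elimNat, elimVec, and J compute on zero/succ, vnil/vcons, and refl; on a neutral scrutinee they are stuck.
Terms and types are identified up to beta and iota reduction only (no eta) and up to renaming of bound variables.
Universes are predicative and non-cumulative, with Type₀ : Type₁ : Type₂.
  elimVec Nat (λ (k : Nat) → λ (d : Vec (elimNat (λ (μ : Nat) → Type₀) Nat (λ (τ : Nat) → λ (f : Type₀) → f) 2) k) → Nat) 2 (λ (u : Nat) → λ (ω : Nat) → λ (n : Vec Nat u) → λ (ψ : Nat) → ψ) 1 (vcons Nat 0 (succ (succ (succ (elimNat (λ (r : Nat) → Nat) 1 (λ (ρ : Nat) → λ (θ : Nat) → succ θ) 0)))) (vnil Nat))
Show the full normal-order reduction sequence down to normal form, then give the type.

reduction (normal order):
  elimVec Nat (λ (k : Nat) → λ (d : Vec (elimNat (λ (μ : Nat) → Type₀) Nat (λ (τ : Nat) → λ (f : Type₀) → f) 2) k) → Nat) 2 (λ (u : Nat) → λ (ω : Nat) → λ (n : Vec Nat u) → λ (ψ : Nat) → ψ) 1 (vcons Nat 0 (succ (succ (succ (elimNat (λ (r : Nat) → Nat) 1 (λ (ρ : Nat) → λ (θ : Nat) → succ θ) 0)))) (vnil Nat))
  ~> (λ (k : Nat) → λ (d : Nat) → λ (μ : Vec Nat k) → λ (τ : Nat) → τ) 0 (succ (succ (succ (elimNat (λ (f : Nat) → Nat) 1 (λ (u : Nat) → λ (ω : Nat) → succ ω) 0)))) (vnil Nat) (elimVec Nat (λ (n : Nat) → λ (ψ : Vec (elimNat (λ (r : Nat) → Type₀) Nat (λ (ρ : Nat) → λ (θ : Type₀) → θ) 2) n) → Nat) 2 (λ (w : Nat) → λ (η : Nat) → λ (δ : Vec Nat w) → λ (β : Nat) → β) 0 (vnil Nat))
  ~> (λ (k : Nat) → λ (d : Vec Nat 0) → λ (μ : Nat) → μ) (succ (succ (succ (elimNat (λ (τ : Nat) → Nat) 1 (λ (f : Nat) → λ (u : Nat) → succ u) 0)))) (vnil Nat) (elimVec Nat (λ (ω : Nat) → λ (n : Vec (elimNat (λ (ψ : Nat) → Type₀) Nat (λ (r : Nat) → λ (ρ : Type₀) → ρ) 2) ω) → Nat) 2 (λ (θ : Nat) → λ (w : Nat) → λ (η : Vec Nat θ) → λ (δ : Nat) → δ) 0 (vnil Nat))
  ~> (λ (k : Vec Nat 0) → λ (d : Nat) → d) (vnil Nat) (elimVec Nat (λ (μ : Nat) → λ (τ : Vec (elimNat (λ (f : Nat) → Type₀) Nat (λ (u : Nat) → λ (ω : Type₀) → ω) 2) μ) → Nat) 2 (λ (n : Nat) → λ (ψ : Nat) → λ (r : Vec Nat n) → λ (ρ : Nat) → ρ) 0 (vnil Nat))
  ~> (λ (k : Nat) → k) (elimVec Nat (λ (d : Nat) → λ (μ : Vec (elimNat (λ (τ : Nat) → Type₀) Nat (λ (f : Nat) → λ (u : Type₀) → u) 2) d) → Nat) 2 (λ (ω : Nat) → λ (n : Nat) → λ (ψ : Vec Nat ω) → λ (r : Nat) → r) 0 (vnil Nat))
  ~> elimVec Nat (λ (k : Nat) → λ (d : Vec (elimNat (λ (μ : Nat) → Type₀) Nat (λ (τ : Nat) → λ (f : Type₀) → f) 2) k) → Nat) 2 (λ (u : Nat) → λ (ω : Nat) → λ (n : Vec Nat u) → λ (ψ : Nat) → ψ) 0 (vnil Nat)
  ~> 2
type:
  Nat


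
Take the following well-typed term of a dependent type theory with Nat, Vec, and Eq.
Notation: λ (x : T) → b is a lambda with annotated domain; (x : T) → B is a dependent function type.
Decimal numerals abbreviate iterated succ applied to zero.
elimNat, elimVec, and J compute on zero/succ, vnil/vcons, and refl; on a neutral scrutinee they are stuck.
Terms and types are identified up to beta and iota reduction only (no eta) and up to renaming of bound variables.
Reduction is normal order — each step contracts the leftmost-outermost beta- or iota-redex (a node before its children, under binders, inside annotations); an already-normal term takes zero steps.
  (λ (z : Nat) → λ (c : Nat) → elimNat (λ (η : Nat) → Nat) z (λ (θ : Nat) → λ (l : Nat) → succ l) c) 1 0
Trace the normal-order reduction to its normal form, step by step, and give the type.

normal-order reduction:
  (λ (z : Nat) → λ (c : Nat) → elimNat (λ (η : Nat) → Nat) z (λ (θ : Nat) → λ (l : Nat) → succ l) c) 1 0
  ~> (λ (z : Nat) → elimNat (λ (c : Nat) → Nat) 1 (λ (η : Nat) → λ (θ : Nat) → succ θ) z) 0
  ~> elimNat (λ (z : Nat) → Nat) 1 (λ (c : Nat) → λ (η : Nat) → succ η) 0
  ~> 1
inferred type:
  Nat


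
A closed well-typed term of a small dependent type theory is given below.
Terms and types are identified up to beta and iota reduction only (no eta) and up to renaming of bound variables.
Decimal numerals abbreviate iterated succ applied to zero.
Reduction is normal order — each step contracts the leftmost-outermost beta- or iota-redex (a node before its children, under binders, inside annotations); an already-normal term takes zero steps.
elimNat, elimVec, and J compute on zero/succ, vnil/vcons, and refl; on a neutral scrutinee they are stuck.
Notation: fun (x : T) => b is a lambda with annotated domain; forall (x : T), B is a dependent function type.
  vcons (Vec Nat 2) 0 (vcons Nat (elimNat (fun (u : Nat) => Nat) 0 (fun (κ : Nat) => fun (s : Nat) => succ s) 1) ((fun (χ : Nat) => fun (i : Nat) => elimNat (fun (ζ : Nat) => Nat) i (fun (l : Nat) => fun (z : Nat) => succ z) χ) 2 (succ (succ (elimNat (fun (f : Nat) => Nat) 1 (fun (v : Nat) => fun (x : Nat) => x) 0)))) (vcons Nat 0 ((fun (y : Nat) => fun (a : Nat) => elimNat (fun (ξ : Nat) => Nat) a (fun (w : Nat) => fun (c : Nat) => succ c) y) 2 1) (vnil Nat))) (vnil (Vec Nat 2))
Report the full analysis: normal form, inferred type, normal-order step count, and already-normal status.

normal form:
  vcons (Vec Nat 2) 0 (vcons Nat 1 5 (vcons Nat 0 3 (vnil Nat))) (vnil (Vec Nat 2))
type:
  Vec (Vec Nat 2) 1
normal-order step count: 23
term was already normal: no
first redex: an elimNat iota-redex


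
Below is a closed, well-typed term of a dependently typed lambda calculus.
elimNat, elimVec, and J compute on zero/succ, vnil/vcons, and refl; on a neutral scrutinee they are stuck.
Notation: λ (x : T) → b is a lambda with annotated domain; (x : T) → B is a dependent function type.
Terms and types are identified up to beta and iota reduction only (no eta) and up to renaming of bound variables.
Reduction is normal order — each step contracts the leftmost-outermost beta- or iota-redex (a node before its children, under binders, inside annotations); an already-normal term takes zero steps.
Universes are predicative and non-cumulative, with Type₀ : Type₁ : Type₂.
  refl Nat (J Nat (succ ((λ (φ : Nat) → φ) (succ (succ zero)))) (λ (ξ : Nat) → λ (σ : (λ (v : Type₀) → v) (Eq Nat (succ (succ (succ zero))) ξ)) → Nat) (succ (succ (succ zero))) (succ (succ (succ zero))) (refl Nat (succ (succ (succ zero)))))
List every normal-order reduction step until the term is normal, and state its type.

reduction (normal order):
  refl Nat (J Nat (succ ((λ (φ : Nat) → φ) (succ (succ zero)))) (λ (ξ : Nat) → λ (σ : (λ (v : Type₀) → v) (Eq Nat (succ (succ (succ zero))) ξ)) → Nat) (succ (succ (succ zero))) (succ (succ (succ zero))) (refl Nat (succ (succ (succ zero)))))
  ~> refl Nat (succ (succ (succ zero)))
inferred type:
  Eq Nat (succ (succ (succ zero))) (succ (succ (succ zero)))


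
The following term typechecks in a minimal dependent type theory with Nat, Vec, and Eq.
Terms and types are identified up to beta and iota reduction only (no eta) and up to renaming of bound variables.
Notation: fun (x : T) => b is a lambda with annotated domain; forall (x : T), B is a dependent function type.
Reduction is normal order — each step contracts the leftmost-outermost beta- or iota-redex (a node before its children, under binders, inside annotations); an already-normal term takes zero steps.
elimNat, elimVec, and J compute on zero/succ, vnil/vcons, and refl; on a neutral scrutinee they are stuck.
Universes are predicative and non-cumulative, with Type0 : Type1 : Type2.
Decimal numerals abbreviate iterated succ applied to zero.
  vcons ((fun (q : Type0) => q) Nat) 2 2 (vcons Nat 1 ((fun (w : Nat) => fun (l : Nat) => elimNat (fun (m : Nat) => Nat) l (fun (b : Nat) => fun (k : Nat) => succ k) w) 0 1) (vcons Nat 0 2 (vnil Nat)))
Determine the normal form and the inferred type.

normal form:
  vcons Nat 2 2 (vcons Nat 1 1 (vcons Nat 0 2 (vnil Nat)))
the term's type:
  Vec Nat 3
observation: normalization takes exactly 4 steps under the normal-order strategy.


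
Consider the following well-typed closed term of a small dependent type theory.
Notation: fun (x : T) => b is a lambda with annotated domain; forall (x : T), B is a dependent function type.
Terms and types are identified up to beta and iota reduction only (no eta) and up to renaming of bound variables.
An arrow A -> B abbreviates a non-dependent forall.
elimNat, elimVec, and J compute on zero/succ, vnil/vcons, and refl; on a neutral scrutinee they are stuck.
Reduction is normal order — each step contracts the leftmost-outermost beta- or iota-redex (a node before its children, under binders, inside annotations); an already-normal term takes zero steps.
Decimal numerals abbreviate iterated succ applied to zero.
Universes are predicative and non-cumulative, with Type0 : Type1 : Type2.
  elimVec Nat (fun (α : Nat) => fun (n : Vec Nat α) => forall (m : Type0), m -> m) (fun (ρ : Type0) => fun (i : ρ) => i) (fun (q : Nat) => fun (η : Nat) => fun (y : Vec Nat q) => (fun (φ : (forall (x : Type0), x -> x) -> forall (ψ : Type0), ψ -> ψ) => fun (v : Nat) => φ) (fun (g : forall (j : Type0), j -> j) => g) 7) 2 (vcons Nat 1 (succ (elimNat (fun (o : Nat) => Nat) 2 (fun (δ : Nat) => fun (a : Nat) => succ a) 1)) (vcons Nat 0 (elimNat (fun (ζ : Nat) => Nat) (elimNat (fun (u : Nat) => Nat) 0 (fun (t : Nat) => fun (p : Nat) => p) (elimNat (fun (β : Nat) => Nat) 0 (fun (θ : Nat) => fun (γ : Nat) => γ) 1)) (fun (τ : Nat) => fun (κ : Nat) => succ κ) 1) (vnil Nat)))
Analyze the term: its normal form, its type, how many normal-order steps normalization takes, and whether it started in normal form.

reduced normal form:
  fun (α : Type0) => fun (n : α) => n
type:
  forall (α : Type0), α -> α
normal-order step count: 15
started in normal form: no
first redex: an elimVec iota-redex


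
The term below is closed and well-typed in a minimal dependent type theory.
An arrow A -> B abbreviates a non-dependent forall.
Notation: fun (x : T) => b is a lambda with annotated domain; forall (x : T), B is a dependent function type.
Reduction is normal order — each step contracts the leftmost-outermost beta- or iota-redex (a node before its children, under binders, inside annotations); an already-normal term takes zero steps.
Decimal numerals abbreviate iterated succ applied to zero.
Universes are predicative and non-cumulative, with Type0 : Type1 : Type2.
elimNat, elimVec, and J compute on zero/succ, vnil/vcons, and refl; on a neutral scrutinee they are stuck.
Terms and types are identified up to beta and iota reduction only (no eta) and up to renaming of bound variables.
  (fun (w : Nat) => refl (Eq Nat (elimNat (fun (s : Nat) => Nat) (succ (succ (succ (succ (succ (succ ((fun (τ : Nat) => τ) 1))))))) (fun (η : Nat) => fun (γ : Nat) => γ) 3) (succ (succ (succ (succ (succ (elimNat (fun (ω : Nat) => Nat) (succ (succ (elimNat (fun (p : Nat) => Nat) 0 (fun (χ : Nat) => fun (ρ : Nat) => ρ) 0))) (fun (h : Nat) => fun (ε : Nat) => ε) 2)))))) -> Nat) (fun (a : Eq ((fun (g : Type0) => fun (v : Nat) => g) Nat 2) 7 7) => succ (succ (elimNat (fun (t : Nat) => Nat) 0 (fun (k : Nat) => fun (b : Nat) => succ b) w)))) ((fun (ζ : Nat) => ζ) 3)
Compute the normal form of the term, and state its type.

normal form:
  refl (Eq Nat 7 7 -> Nat) (fun (w : Eq Nat 7 7) => 5)
type:
  Eq (Eq Nat 7 7 -> Nat) (fun (w : Eq Nat 7 7) => 5) (fun (s : Eq Nat 7 7) => 5)
observation: 33 normal-order steps separate the term from its normal form.


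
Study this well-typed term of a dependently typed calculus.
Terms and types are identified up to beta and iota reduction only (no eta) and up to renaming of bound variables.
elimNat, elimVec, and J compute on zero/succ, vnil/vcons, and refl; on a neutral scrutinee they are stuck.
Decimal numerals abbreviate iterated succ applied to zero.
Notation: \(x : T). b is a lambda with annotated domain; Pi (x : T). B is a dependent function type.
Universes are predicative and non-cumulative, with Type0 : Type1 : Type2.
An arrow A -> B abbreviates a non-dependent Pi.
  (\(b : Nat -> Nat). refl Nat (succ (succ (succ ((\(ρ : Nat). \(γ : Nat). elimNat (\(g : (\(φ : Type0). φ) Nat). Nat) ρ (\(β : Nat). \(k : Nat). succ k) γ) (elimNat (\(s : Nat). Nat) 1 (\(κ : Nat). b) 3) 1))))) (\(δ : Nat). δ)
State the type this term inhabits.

the term's type:
  Eq Nat 5 5


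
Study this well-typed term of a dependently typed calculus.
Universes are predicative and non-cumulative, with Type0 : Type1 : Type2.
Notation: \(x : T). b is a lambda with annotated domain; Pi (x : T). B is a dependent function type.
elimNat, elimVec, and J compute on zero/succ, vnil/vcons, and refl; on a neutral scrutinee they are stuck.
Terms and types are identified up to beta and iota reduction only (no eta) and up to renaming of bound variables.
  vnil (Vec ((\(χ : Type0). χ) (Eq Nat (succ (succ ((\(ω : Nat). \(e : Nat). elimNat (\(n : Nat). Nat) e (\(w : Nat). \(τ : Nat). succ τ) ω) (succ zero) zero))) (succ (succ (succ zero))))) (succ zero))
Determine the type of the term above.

the term's type:
  Vec (Vec (Eq Nat (succ (succ (succ zero))) (succ (succ (succ zero)))) (succ zero)) zero


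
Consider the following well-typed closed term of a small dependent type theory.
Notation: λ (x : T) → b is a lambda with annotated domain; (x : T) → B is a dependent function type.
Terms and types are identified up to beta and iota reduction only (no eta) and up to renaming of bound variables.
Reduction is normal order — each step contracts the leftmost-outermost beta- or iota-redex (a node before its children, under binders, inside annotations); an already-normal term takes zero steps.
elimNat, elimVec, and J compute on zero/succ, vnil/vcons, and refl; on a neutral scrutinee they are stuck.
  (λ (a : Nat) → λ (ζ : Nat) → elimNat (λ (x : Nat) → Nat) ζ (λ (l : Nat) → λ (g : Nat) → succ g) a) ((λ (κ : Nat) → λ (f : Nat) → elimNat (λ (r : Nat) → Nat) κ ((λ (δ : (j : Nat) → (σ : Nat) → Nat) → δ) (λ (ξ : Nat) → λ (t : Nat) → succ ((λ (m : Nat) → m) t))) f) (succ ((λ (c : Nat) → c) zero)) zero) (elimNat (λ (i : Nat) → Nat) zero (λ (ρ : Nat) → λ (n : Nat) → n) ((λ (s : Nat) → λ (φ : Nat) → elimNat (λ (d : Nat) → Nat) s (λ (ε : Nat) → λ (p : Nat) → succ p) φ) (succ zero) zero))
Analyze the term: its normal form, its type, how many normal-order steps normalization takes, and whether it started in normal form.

resulting normal form:
  succ zero
type:
  Nat
normal-order step count: 17
started in normal form: no
first contracted redex: a beta-redex
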